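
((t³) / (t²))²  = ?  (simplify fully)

t²

Inside the bracket: t¹
Raise to the power 2: t²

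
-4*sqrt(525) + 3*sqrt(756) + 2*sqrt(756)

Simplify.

4*sqrt(525) = 20*sqrt(21); 3*sqrt(756) = 18*sqrt(21); 2*sqrt(756) = 12*sqrt(21)
Combine: (-20 + 18 + 12)·sqrt(21) = 10*sqrt(21)

10*sqrt(21)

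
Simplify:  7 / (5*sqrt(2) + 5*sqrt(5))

(-7*sqrt(2) + 7*sqrt(5))/15

Multiply numerator and denominator by -5*sqrt(5) + 5*sqrt(2).
Denominator becomes -75; numerator becomes -35*sqrt(5) + 35*sqrt(2).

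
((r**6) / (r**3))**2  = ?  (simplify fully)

r**6

Inside the bracket: r**3
Raise to the power 2: r**6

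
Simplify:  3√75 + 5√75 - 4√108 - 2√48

8*√3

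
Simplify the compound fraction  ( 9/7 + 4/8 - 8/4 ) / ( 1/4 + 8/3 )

-18/245

Numerator: 9/7 + 4/8 - 8/4 = -3/14
Denominator: 1/4 + 8/3 = 35/12
Divide: (-3/14) · (12/35) = -18/245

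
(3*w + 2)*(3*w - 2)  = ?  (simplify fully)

Difference of squares with P = 3*w, Q = 2.

9*w^2 - 4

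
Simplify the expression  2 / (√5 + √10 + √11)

(-5*√22 + 2*√11 + 3*√10 + 8*√5)/46

Group as (√5 + √10) + √11; multiply by (√5 + √10) - √11, then rationalise the remaining surd.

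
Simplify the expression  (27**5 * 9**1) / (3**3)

3**14

27**5 = 3**15; 9**1 = 3**2; 3**3 = 3**3
Combine exponents: 3**14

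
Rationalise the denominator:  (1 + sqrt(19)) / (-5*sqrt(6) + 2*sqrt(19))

(-5*sqrt(114) - 38 - 5*sqrt(6) - 2*sqrt(19))/74

Multiply numerator and denominator by 2*sqrt(19) + 5*sqrt(6).
Denominator becomes -74; numerator becomes 2*sqrt(19) + 5*sqrt(6) + 38 + 5*sqrt(114).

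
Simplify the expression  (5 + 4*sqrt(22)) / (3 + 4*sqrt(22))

(8*sqrt(22) + 337)/343

Multiply numerator and denominator by -4*sqrt(22) + 3.
Denominator becomes -343; numerator becomes -337 - 8*sqrt(22).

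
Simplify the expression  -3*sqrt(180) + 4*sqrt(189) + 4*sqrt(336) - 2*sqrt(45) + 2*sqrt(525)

-24*sqrt(5) + 38*sqrt(21)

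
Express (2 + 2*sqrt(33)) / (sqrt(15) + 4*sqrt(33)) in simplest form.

(-6*sqrt(55) - 2*sqrt(15) + 8*sqrt(33) + 264)/513

Multiply numerator and denominator by -sqrt(15) + 4*sqrt(33).
Denominator becomes 513; numerator becomes -6*sqrt(55) - 2*sqrt(15) + 8*sqrt(33) + 264.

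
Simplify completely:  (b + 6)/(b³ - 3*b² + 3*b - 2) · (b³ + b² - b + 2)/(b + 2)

(b + 6)/(b - 2)

Factor: b³ - 3*b² + 3*b - 2 = (b² - b + 1)·(b - 2);  b³ + b² - b + 2 = (b² - b + 1)·(b + 2)
Cancel the common factors (b² - b + 1), (b + 2).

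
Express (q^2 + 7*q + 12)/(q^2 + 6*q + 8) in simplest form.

Factor: q^2 + 7*q + 12 = (q + 4)*(q + 3);  q^2 + 6*q + 8 = (q + 4)*(q + 2)
Cancel the common factor (q + 4).

(q + 3)/(q + 2)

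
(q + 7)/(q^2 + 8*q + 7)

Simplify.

1/(q + 1)

Factor: q^2 + 8*q + 7 = (q + 1)*(q + 7)
Cancel the common factor (q + 7).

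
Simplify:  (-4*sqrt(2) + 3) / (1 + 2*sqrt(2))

(-19 + 10*sqrt(2))/7

Multiply numerator and denominator by -2*sqrt(2) + 1.
Denominator becomes -7; numerator becomes -10*sqrt(2) + 19.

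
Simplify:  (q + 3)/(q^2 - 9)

1/(q - 3)

Factor: q^2 - 9 = (q - 3)*(q + 3)
Cancel the common factor (q + 3).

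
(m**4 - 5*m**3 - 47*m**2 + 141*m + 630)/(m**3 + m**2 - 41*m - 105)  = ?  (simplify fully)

m - 6

Factor: m**4 - 5*m**3 - 47*m**2 + 141*m + 630 = (m - 6)*(m + 5)*(m + 3)*(m - 7);  m**3 + m**2 - 41*m - 105 = (m + 3)*(m + 5)*(m - 7)
Cancel the common factors (m + 3), (m + 5), (m - 7).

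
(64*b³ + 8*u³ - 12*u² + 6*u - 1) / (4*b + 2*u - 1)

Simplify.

16*b² - 8*b*u + 4*b + 4*u² - 4*u + 1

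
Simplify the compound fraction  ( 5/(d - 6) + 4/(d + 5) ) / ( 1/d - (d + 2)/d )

Numerator: 5/(d - 6) + 4/(d + 5) = (9*d + 1)/(d^2 - d - 30)
Denominator: 1/d - (d + 2)/d = (-d - 1)/d
Divide: ((9*d + 1)/(d^2 - d - 30)) · (d/(-d - 1)) = (-9*d^2 - d)/(d^3 - 31*d - 30)

(-9*d^2 - d)/(d^3 - 31*d - 30)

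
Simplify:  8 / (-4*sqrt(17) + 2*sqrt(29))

Multiply numerator and denominator by 2*sqrt(29) + 4*sqrt(17).
Denominator becomes -156; numerator becomes 16*sqrt(29) + 32*sqrt(17).

(-8*sqrt(17) - 4*sqrt(29))/39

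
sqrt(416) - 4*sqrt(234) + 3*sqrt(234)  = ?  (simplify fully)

sqrt(416) = 4*sqrt(26); 4*sqrt(234) = 12*sqrt(26); 3*sqrt(234) = 9*sqrt(26)
Combine: (4 - 12 + 9)·sqrt(26) = sqrt(26)

sqrt(26)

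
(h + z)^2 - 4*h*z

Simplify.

Expanding gives h^2 - 2*h*z + z^2, a perfect square.

(h - z)^2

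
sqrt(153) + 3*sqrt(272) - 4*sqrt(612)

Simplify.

-9*sqrt(17)

sqrt(153) = 3*sqrt(17); 3*sqrt(272) = 12*sqrt(17); 4*sqrt(612) = 24*sqrt(17)
Combine: (3 + 12 - 24)·sqrt(17) = -9*sqrt(17)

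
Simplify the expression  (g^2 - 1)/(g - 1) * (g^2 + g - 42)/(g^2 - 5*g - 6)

g + 7

Factor: g^2 - 1 = (g - 1)*(g + 1);  g^2 + g - 42 = (g - 6)*(g + 7);  g^2 - 5*g - 6 = (g - 6)*(g + 1)
Cancel the common factors (g + 1), (g - 6), (g - 1).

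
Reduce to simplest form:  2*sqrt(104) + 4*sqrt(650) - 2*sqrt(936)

12*sqrt(26)

2*sqrt(104) = 4*sqrt(26); 4*sqrt(650) = 20*sqrt(26); 2*sqrt(936) = 12*sqrt(26)
Combine: (4 + 20 - 12)·sqrt(26) = 12*sqrt(26)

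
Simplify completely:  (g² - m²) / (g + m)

Difference of squares: factor out (g + m).

g - m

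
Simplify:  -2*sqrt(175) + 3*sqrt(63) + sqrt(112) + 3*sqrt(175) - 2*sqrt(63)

12*sqrt(7)

2*sqrt(175) = 10*sqrt(7); 3*sqrt(63) = 9*sqrt(7); sqrt(112) = 4*sqrt(7); 3*sqrt(175) = 15*sqrt(7); 2*sqrt(63) = 6*sqrt(7)
Combine: (-10 + 9 + 4 + 15 - 6)·sqrt(7) = 12*sqrt(7)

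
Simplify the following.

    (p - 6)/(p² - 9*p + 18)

Factor: p² - 9*p + 18 = (p - 6)·(p - 3)
Cancel the common factor (p - 6).

1/(p - 3)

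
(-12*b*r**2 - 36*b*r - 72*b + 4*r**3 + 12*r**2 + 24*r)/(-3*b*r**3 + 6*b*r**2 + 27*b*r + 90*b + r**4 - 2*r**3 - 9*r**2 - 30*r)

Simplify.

4/(r - 5)

Factor: -12*b*r**2 - 36*b*r - 72*b + 4*r**3 + 12*r**2 + 24*r = 4*(r**2 + 3*r + 6)*(-3*b + r);  -3*b*r**3 + 6*b*r**2 + 27*b*r + 90*b + r**4 - 2*r**3 - 9*r**2 - 30*r = (-3*b + r)*(r - 5)*(r**2 + 3*r + 6)
Cancel the common factors (r**2 + 3*r + 6), (-3*b + r).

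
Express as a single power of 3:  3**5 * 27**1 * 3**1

3**5 = 3**5; 27**1 = 3**3; 3**1 = 3**1
Combine exponents: 3**9

3**9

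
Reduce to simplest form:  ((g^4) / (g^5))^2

g^(-2)

Inside the bracket: (g^-1)
Raise to the power 2: (g^-2)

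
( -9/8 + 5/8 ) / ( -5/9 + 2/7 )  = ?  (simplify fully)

Numerator: -9/8 + 5/8 = -1/2
Denominator: -5/9 + 2/7 = -17/63
Divide: (-1/2) · (-63/17) = 63/34

63/34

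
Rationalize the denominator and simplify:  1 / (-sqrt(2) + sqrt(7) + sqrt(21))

(-8*sqrt(7) - 7*sqrt(6) + 13*sqrt(2) + 6*sqrt(21))/44

Group as (sqrt(7) + sqrt(21)) - sqrt(2); multiply by (sqrt(7) + sqrt(21)) + sqrt(2), then rationalise the remaining surd.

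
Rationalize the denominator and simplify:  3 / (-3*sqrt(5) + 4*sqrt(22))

(9*sqrt(5) + 12*sqrt(22))/307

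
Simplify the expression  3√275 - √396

3√275 = 15*√11; √396 = 6*√11
Combine: (15 - 6)·√11 = 9*√11

9*√11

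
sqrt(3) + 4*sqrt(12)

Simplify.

9*sqrt(3)

sqrt(3) = sqrt(3); 4*sqrt(12) = 8*sqrt(3)
Combine: (1 + 8)·sqrt(3) = 9*sqrt(3)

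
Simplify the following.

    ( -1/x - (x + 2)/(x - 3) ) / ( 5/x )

(-x^2 - 3*x + 3)/(5*x - 15)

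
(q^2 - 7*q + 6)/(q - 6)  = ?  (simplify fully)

q - 1

Factor: q^2 - 7*q + 6 = (q - 1)*(q - 6)
Cancel the common factor (q - 6).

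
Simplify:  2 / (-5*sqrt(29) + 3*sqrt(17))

(-5*sqrt(29) - 3*sqrt(17))/286

Multiply numerator and denominator by 3*sqrt(17) + 5*sqrt(29).
Denominator becomes -572; numerator becomes 6*sqrt(17) + 10*sqrt(29).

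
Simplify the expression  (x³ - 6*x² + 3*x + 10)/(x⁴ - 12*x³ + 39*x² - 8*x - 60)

1/(x - 6)

Factor: x³ - 6*x² + 3*x + 10 = (x + 1)·(x - 2)·(x - 5);  x⁴ - 12*x³ + 39*x² - 8*x - 60 = (x - 5)·(x - 6)·(x - 2)·(x + 1)
Cancel the common factors (x - 2), (x + 1), (x - 5).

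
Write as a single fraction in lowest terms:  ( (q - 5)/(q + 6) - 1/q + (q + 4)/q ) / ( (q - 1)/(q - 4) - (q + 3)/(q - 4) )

(-q**3 + 2*q**2 - q + 36)/(2*q**2 + 12*q)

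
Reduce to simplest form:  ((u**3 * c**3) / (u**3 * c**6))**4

c**(-12)

Inside the bracket: (c**-3)
Raise to the power 4: (c**-12)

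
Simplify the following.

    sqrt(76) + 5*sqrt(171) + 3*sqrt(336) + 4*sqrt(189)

sqrt(76) = 2*sqrt(19); 5*sqrt(171) = 15*sqrt(19); 3*sqrt(336) = 12*sqrt(21); 4*sqrt(189) = 12*sqrt(21)

17*sqrt(19) + 24*sqrt(21)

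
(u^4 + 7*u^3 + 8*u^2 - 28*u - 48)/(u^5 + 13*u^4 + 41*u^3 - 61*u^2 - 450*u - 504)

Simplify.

Factor: u^4 + 7*u^3 + 8*u^2 - 28*u - 48 = (u - 2)*(u + 2)*(u + 4)*(u + 3);  u^5 + 13*u^4 + 41*u^3 - 61*u^2 - 450*u - 504 = (u + 4)*(u + 7)*(u - 3)*(u + 2)*(u + 3)
Cancel the common factors (u + 2), (u + 4), (u + 3).

(u - 2)/(u^2 + 4*u - 21)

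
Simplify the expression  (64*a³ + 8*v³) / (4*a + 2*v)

16*a² - 8*a*v + 4*v²

Apply the sum-of-cubes factorisation and cancel (4*a + 2*v).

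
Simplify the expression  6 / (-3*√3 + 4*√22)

(18*√3 + 24*√22)/325

Multiply numerator and denominator by 3*√3 + 4*√22.
Denominator becomes 325; numerator becomes 18*√3 + 24*√22.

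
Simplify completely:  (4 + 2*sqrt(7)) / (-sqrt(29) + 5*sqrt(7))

Multiply numerator and denominator by sqrt(29) + 5*sqrt(7).
Denominator becomes 146; numerator becomes 4*sqrt(29) + 2*sqrt(203) + 20*sqrt(7) + 70.

(2*sqrt(29) + sqrt(203) + 10*sqrt(7) + 35)/73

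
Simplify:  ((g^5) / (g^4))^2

Inside the bracket: g^1
Raise to the power 2: g^2

g^2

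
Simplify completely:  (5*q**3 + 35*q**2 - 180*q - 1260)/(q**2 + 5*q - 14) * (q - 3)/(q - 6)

Factor: 5*q**3 + 35*q**2 - 180*q - 1260 = 5*(q + 6)*(q + 7)*(q - 6);  q**2 + 5*q - 14 = (q + 7)*(q - 2)
Cancel the common factors (q - 6), (q + 7).

(5*q**2 + 15*q - 90)/(q - 2)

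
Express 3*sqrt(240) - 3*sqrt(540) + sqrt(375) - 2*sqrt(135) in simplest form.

-7*sqrt(15)

3*sqrt(240) = 12*sqrt(15); 3*sqrt(540) = 18*sqrt(15); sqrt(375) = 5*sqrt(15); 2*sqrt(135) = 6*sqrt(15)
Combine: (12 - 18 + 5 - 6)·sqrt(15) = -7*sqrt(15)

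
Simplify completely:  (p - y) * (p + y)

p^2 - y^2

Pair the conjugate factors: (p+y)(p-y) = p^2 - y^2.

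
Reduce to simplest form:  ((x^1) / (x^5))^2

x^(-8)

Inside the bracket: (x^-4)
Raise to the power 2: (x^-8)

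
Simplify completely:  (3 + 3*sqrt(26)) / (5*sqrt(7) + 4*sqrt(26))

(-15*sqrt(182) - 15*sqrt(7) + 12*sqrt(26) + 312)/241

Multiply numerator and denominator by -5*sqrt(7) + 4*sqrt(26).
Denominator becomes 241; numerator becomes -15*sqrt(182) - 15*sqrt(7) + 12*sqrt(26) + 312.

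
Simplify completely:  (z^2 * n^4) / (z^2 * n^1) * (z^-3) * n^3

n^6/z^3

Quotient: n^3
Multiply by (z^-3) * n^3: add exponents.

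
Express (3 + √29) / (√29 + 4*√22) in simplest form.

(-29 - 3*√29 + 12*√22 + 4*√638)/323

Multiply numerator and denominator by -4*√22 + √29.
Denominator becomes -323; numerator becomes -4*√638 - 12*√22 + 3*√29 + 29.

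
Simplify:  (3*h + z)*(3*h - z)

9*h**2 - z**2

Difference of squares with P = 3*h, Q = z.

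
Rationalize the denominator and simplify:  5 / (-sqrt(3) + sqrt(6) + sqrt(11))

(-35*sqrt(3) - 5*sqrt(11) + 20*sqrt(6) + 15*sqrt(22))/34

Group as (sqrt(6) + sqrt(11)) - sqrt(3); multiply by (sqrt(6) + sqrt(11)) + sqrt(3), then rationalise the remaining surd.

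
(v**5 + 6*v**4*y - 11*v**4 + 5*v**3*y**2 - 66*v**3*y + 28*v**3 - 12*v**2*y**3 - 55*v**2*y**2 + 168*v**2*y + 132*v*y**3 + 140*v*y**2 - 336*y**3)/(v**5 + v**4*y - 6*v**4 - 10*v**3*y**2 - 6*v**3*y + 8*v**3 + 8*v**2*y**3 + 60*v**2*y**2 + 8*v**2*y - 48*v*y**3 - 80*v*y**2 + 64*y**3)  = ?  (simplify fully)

(-v**2 - 3*v*y + 7*v + 21*y)/(-v**2 + 2*v*y + 2*v - 4*y)

Factor: v**5 + 6*v**4*y - 11*v**4 + 5*v**3*y**2 - 66*v**3*y + 28*v**3 - 12*v**2*y**3 - 55*v**2*y**2 + 168*v**2*y + 132*v*y**3 + 140*v*y**2 - 336*y**3 = (v + 4*y)*(v - 4)*(v + 3*y)*(v - y)*(v - 7);  v**5 + v**4*y - 6*v**4 - 10*v**3*y**2 - 6*v**3*y + 8*v**3 + 8*v**2*y**3 + 60*v**2*y**2 + 8*v**2*y - 48*v*y**3 - 80*v*y**2 + 64*y**3 = (v - 2*y)*(v - 2)*(v - 4)*(v + 4*y)*(v - y)
Cancel the common factors (v + 4*y), (v - 4), (v - y).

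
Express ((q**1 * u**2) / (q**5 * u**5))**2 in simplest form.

Inside the bracket: (q**-4) * (u**-3)
Raise to the power 2: (q**-8) * (u**-6)

1/(q**8*u**6)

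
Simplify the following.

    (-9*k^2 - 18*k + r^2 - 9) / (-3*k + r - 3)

3*k + r + 3

-9*k^2 - 18*k + r^2 - 9 factors as (-3*k + r - 3)*(3*k + r + 3).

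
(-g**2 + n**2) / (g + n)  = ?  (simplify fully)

Difference of squares: factor out (g + n).

-g + n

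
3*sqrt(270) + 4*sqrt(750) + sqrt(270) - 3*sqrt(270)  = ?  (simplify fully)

23*sqrt(30)

3*sqrt(270) = 9*sqrt(30); 4*sqrt(750) = 20*sqrt(30); sqrt(270) = 3*sqrt(30); 3*sqrt(270) = 9*sqrt(30)
Combine: (9 + 20 + 3 - 9)·sqrt(30) = 23*sqrt(30)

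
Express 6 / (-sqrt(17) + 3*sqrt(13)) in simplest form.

Multiply numerator and denominator by sqrt(17) + 3*sqrt(13).
Denominator becomes 100; numerator becomes 6*sqrt(17) + 18*sqrt(13).

(3*sqrt(17) + 9*sqrt(13))/50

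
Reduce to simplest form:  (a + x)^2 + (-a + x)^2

2*a^2 + 2*x^2

Write as f(x,a) + f(x,-a) and expand.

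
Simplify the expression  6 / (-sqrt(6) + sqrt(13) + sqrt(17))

Group as (sqrt(13) + sqrt(17)) - sqrt(6); multiply by (sqrt(13) + sqrt(17)) + sqrt(6), then rationalise the remaining surd.

(-36*sqrt(6) + 3*sqrt(17) + 15*sqrt(13) + 3*sqrt(1326))/77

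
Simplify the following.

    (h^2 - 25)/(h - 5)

h + 5

Factor: h^2 - 25 = (h + 5)*(h - 5)
Cancel the common factor (h - 5).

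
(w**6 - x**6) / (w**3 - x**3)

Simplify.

w**3 + x**3

Factor w**6 - x**6 and cancel (w**3 - x**3).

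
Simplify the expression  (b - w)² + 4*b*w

Expanding gives b² + 2*b*w + w², a perfect square.

(b + w)²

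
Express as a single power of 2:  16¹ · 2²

2^6

16¹ = 2^4; 2² = 2^2
Combine exponents: 2^6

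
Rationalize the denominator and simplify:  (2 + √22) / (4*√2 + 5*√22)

(-4*√11 - 4*√2 + 5*√22 + 55)/259

Multiply numerator and denominator by -4*√2 + 5*√22.
Denominator becomes 518; numerator becomes -8*√11 - 8*√2 + 10*√22 + 110.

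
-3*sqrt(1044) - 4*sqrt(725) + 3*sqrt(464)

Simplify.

-26*sqrt(29)

3*sqrt(1044) = 18*sqrt(29); 4*sqrt(725) = 20*sqrt(29); 3*sqrt(464) = 12*sqrt(29)
Combine: (-18 - 20 + 12)·sqrt(29) = -26*sqrt(29)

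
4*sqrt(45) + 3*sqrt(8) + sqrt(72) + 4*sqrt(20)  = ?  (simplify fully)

12*sqrt(2) + 20*sqrt(5)

4*sqrt(45) = 12*sqrt(5); 3*sqrt(8) = 6*sqrt(2); sqrt(72) = 6*sqrt(2); 4*sqrt(20) = 8*sqrt(5)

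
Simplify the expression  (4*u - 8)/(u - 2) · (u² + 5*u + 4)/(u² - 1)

Factor: 4*u - 8 = 4·(u - 2);  u² + 5*u + 4 = (u + 1)·(u + 4);  u² - 1 = (u - 1)·(u + 1)
Cancel the common factors (u - 2), (u + 1).

(4*u + 16)/(u - 1)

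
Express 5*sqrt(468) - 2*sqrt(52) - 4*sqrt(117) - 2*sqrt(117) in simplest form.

8*sqrt(13)

5*sqrt(468) = 30*sqrt(13); 2*sqrt(52) = 4*sqrt(13); 4*sqrt(117) = 12*sqrt(13); 2*sqrt(117) = 6*sqrt(13)
Combine: (30 - 4 - 12 - 6)·sqrt(13) = 8*sqrt(13)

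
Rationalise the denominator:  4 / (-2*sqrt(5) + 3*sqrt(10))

(4*sqrt(5) + 6*sqrt(10))/35

Multiply numerator and denominator by 2*sqrt(5) + 3*sqrt(10).
Denominator becomes 70; numerator becomes 8*sqrt(5) + 12*sqrt(10).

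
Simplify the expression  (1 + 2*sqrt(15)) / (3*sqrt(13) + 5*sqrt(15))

(-6*sqrt(195) - 3*sqrt(13) + 5*sqrt(15) + 150)/258

Multiply numerator and denominator by -3*sqrt(13) + 5*sqrt(15).
Denominator becomes 258; numerator becomes -6*sqrt(195) - 3*sqrt(13) + 5*sqrt(15) + 150.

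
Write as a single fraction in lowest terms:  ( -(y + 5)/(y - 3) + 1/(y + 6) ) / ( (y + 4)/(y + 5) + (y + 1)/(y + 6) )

Numerator: -(y + 5)/(y - 3) + 1/(y + 6) = (-y^2 - 10*y - 33)/(y^2 + 3*y - 18)
Denominator: (y + 4)/(y + 5) + (y + 1)/(y + 6) = (2*y^2 + 16*y + 29)/(y^2 + 11*y + 30)
Divide: ((-y^2 - 10*y - 33)/(y^2 + 3*y - 18)) · ((y^2 + 11*y + 30)/(2*y^2 + 16*y + 29)) = (-y^3 - 15*y^2 - 83*y - 165)/(2*y^3 + 10*y^2 - 19*y - 87)

(-y^3 - 15*y^2 - 83*y - 165)/(2*y^3 + 10*y^2 - 19*y - 87)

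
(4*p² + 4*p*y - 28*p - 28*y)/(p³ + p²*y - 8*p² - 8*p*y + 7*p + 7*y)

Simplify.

4/(p - 1)

Factor: 4*p² + 4*p*y - 28*p - 28*y = 4·(p + y)·(p - 7);  p³ + p²*y - 8*p² - 8*p*y + 7*p + 7*y = (p - 1)·(p - 7)·(p + y)
Cancel the common factors (p - 7), (p + y).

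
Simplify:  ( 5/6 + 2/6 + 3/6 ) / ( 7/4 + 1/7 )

Numerator: 5/6 + 2/6 + 3/6 = 5/3
Denominator: 7/4 + 1/7 = 53/28
Divide: (5/3) · (28/53) = 140/159

140/159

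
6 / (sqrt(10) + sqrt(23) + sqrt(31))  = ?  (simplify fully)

Group as (sqrt(10) + sqrt(23)) + sqrt(31); multiply by (sqrt(10) + sqrt(23)) - sqrt(31), then rationalise the remaining surd.

(-3*sqrt(7130) + 3*sqrt(31) + 27*sqrt(23) + 66*sqrt(10))/229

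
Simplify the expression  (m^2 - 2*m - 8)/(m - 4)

m + 2

Factor: m^2 - 2*m - 8 = (m + 2)*(m - 4)
Cancel the common factor (m - 4).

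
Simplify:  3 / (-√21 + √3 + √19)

Group as (√3 + √19) - √21; multiply by (√3 + √19) + √21, then rationalise the remaining surd.

(-3*√21 + 15*√19 + 111*√3 + 18*√133)/227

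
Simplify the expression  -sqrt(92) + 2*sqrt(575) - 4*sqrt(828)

sqrt(92) = 2*sqrt(23); 2*sqrt(575) = 10*sqrt(23); 4*sqrt(828) = 24*sqrt(23)
Combine: (-2 + 10 - 24)·sqrt(23) = -16*sqrt(23)

-16*sqrt(23)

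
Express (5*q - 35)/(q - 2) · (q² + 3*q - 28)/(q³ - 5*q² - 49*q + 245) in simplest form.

(5*q - 20)/(q² - 7*q + 10)

Factor: 5*q - 35 = 5·(q - 7);  q² + 3*q - 28 = (q + 7)·(q - 4);  q³ - 5*q² - 49*q + 245 = (q - 5)·(q - 7)·(q + 7)
Cancel the common factors (q + 7), (q - 7).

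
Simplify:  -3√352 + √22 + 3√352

√22

3√352 = 12*√22; √22 = √22; 3√352 = 12*√22
Combine: (-12 + 1 + 12)·√22 = √22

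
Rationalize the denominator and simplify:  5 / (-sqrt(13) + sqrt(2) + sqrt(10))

Group as (sqrt(2) + sqrt(10)) - sqrt(13); multiply by (sqrt(2) + sqrt(10)) + sqrt(13), then rationalise the remaining surd.

(5*sqrt(13) + 25*sqrt(10) + 105*sqrt(2) + 20*sqrt(65))/79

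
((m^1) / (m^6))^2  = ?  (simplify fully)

m^(-10)

Inside the bracket: (m^-5)
Raise to the power 2: (m^-10)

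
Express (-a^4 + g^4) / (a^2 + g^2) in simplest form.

-a^2 + g^2

-a^4 + g^4 factors as -(a - g)*(a + g)*(a^2 + g^2).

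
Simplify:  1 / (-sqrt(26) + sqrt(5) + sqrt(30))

(-9*sqrt(26) + sqrt(30) + 51*sqrt(5) + 20*sqrt(39))/519

Group as (sqrt(5) + sqrt(30)) - sqrt(26); multiply by (sqrt(5) + sqrt(30)) + sqrt(26), then rationalise the remaining surd.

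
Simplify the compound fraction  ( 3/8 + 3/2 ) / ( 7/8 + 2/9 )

135/79

Numerator: 3/8 + 3/2 = 15/8
Denominator: 7/8 + 2/9 = 79/72
Divide: (15/8) · (72/79) = 135/79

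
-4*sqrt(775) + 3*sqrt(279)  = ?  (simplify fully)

-11*sqrt(31)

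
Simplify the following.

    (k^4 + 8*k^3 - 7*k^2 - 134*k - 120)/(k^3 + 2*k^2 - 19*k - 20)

k + 6

Factor: k^4 + 8*k^3 - 7*k^2 - 134*k - 120 = (k - 4)*(k + 6)*(k + 5)*(k + 1);  k^3 + 2*k^2 - 19*k - 20 = (k + 1)*(k - 4)*(k + 5)
Cancel the common factors (k + 1), (k - 4), (k + 5).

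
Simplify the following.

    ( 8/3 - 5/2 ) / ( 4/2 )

Numerator: 8/3 - 5/2 = 1/6
Denominator: 4/2 = 2
Divide: (1/6) · (1/2) = 1/12

1/12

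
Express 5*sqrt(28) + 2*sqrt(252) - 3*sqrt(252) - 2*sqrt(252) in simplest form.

-8*sqrt(7)

5*sqrt(28) = 10*sqrt(7); 2*sqrt(252) = 12*sqrt(7); 3*sqrt(252) = 18*sqrt(7); 2*sqrt(252) = 12*sqrt(7)
Combine: (10 + 12 - 18 - 12)·sqrt(7) = -8*sqrt(7)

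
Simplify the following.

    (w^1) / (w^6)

Quotient: (w^-5)

w^(-5)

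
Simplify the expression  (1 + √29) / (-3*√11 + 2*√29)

Multiply numerator and denominator by 3*√11 + 2*√29.
Denominator becomes 17; numerator becomes 3*√11 + 2*√29 + 3*√319 + 58.

(3*√11 + 2*√29 + 3*√319 + 58)/17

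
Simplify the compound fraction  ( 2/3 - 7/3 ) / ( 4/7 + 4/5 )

Numerator: 2/3 - 7/3 = -5/3
Denominator: 4/7 + 4/5 = 48/35
Divide: (-5/3) · (35/48) = -175/144

-175/144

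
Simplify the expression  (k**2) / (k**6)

k**(-4)

Quotient: (k**-4)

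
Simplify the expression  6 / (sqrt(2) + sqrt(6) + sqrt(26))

(-11*sqrt(6) - 15*sqrt(2) + 2*sqrt(78) + 9*sqrt(26))/23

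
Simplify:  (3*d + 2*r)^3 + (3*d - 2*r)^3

Only the even-power cross terms survive.

54*d^3 + 72*d*r^2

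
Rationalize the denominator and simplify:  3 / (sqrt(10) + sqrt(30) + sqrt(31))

Group as (sqrt(30) + sqrt(31)) + sqrt(10); multiply by (sqrt(30) + sqrt(31)) - sqrt(10), then rationalise the remaining surd.

(-20*sqrt(93) + 9*sqrt(31) + 11*sqrt(30) + 51*sqrt(10))/373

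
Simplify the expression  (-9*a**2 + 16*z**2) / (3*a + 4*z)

-9*a**2 + 16*z**2 factors as (-3*a + 4*z)*(3*a + 4*z).

-3*a + 4*z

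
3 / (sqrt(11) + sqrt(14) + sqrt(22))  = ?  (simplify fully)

Group as (sqrt(11) + sqrt(22)) + sqrt(14); multiply by (sqrt(11) + sqrt(22)) - sqrt(14), then rationalise the remaining surd.

(-132*sqrt(7) + 9*sqrt(22) + 57*sqrt(14) + 75*sqrt(11))/607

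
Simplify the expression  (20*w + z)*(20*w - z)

400*w^2 - z^2

(20*w)^2 - (z)^2 = 400*w^2 - z^2.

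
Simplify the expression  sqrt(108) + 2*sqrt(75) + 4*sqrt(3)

sqrt(108) = 6*sqrt(3); 2*sqrt(75) = 10*sqrt(3); 4*sqrt(3) = 4*sqrt(3)
Combine: (6 + 10 + 4)·sqrt(3) = 20*sqrt(3)

20*sqrt(3)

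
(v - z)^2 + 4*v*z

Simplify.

(v + z)^2

Expanding gives v^2 + 2*v*z + z^2, a perfect square.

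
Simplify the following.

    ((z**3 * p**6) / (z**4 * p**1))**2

p**10/z**2

Inside the bracket: (z**-1) * p**5
Raise to the power 2: (z**-2) * p**10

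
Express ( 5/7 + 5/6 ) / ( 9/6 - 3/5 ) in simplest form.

325/189

Numerator: 5/7 + 5/6 = 65/42
Denominator: 9/6 - 3/5 = 9/10
Divide: (65/42) · (10/9) = 325/189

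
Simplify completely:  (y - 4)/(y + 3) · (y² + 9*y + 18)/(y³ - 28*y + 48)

Factor: y² + 9*y + 18 = (y + 3)·(y + 6);  y³ - 28*y + 48 = (y - 4)·(y + 6)·(y - 2)
Cancel the common factors (y - 4), (y + 6), (y + 3).

1/(y - 2)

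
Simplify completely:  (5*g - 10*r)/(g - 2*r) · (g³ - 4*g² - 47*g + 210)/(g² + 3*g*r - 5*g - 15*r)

(5*g² + 5*g - 210)/(g + 3*r)

Factor: 5*g - 10*r = 5·(g - 2*r);  g³ - 4*g² - 47*g + 210 = (g - 5)·(g - 6)·(g + 7);  g² + 3*g*r - 5*g - 15*r = (g - 5)·(g + 3*r)
Cancel the common factors (g - 2*r), (g - 5).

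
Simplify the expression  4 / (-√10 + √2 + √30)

(-38*√2 - 20*√6 + 22*√10 + 18*√30)/61

Group as (√2 + √30) - √10; multiply by (√2 + √30) + √10, then rationalise the remaining surd.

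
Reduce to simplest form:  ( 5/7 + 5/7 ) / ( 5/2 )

4/7

Numerator: 5/7 + 5/7 = 10/7
Denominator: 5/2 = 5/2
Divide: (10/7) · (2/5) = 4/7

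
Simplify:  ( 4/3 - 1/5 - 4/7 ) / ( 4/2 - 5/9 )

177/455

Numerator: 4/3 - 1/5 - 4/7 = 59/105
Denominator: 4/2 - 5/9 = 13/9
Divide: (59/105) · (9/13) = 177/455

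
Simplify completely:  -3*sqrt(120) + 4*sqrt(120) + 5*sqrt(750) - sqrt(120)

25*sqrt(30)

3*sqrt(120) = 6*sqrt(30); 4*sqrt(120) = 8*sqrt(30); 5*sqrt(750) = 25*sqrt(30); sqrt(120) = 2*sqrt(30)
Combine: (-6 + 8 + 25 - 2)·sqrt(30) = 25*sqrt(30)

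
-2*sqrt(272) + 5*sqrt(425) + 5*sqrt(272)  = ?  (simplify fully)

37*sqrt(17)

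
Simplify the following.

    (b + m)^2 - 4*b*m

Expand the square and combine the 4*b*m term.

(b - m)^2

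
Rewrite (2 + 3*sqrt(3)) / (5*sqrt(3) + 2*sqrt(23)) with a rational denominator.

(-45 - 10*sqrt(3) + 4*sqrt(23) + 6*sqrt(69))/17

Multiply numerator and denominator by -2*sqrt(23) + 5*sqrt(3).
Denominator becomes -17; numerator becomes -6*sqrt(69) - 4*sqrt(23) + 10*sqrt(3) + 45.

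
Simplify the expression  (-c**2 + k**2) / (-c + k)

c + k

-c**2 + k**2 factors as -(c - k)*(c + k).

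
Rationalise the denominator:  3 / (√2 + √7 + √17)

(-18*√7 - 33*√2 + 3*√238 + 12*√17)/4

Group as (√7 + √17) + √2; multiply by (√7 + √17) - √2, then rationalise the remaining surd.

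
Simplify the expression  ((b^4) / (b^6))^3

Inside the bracket: (b^-2)
Raise to the power 3: (b^-6)

b^(-6)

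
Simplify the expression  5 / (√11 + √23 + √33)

Group as (√23 + √33) + √11; multiply by (√23 + √33) - √11, then rationalise the remaining surd.

(-110*√69 + 5*√33 + 105*√23 + 225*√11)/1011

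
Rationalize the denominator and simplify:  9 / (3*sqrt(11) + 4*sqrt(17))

(-27*sqrt(11) + 36*sqrt(17))/173

Multiply numerator and denominator by -4*sqrt(17) + 3*sqrt(11).
Denominator becomes -173; numerator becomes -36*sqrt(17) + 27*sqrt(11).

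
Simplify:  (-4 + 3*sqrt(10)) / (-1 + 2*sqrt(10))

Multiply numerator and denominator by -2*sqrt(10) - 1.
Denominator becomes -39; numerator becomes -56 + 5*sqrt(10).

(-5*sqrt(10) + 56)/39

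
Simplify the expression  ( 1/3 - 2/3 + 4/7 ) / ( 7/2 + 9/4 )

Numerator: 1/3 - 2/3 + 4/7 = 5/21
Denominator: 7/2 + 9/4 = 23/4
Divide: (5/21) · (4/23) = 20/483

20/483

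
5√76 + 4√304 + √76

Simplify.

28*√19

5√76 = 10*√19; 4√304 = 16*√19; √76 = 2*√19
Combine: (10 + 16 + 2)·√19 = 28*√19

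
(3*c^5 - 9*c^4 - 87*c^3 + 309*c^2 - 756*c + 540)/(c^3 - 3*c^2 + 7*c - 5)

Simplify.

3*c^2 - 108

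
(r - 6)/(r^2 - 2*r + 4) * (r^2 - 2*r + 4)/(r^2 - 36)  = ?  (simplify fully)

Factor: r^2 - 36 = (r - 6)*(r + 6)
Cancel the common factors (r^2 - 2*r + 4), (r - 6).

1/(r + 6)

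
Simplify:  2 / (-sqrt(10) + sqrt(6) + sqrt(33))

(-74*sqrt(6) - 24*sqrt(55) + 58*sqrt(10) + 34*sqrt(33))/49

Group as (sqrt(6) + sqrt(33)) - sqrt(10); multiply by (sqrt(6) + sqrt(33)) + sqrt(10), then rationalise the remaining surd.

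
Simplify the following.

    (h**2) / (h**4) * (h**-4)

h**(-6)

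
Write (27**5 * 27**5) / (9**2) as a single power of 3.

3**26

27**5 = 3**15; 27**5 = 3**15; 9**2 = 3**4
Combine exponents: 3**26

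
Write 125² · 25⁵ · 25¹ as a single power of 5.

5^18

125² = 5^6; 25⁵ = 5^10; 25¹ = 5^2
Combine exponents: 5^18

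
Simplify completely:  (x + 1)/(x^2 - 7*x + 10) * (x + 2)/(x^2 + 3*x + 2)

1/(x^2 - 7*x + 10)

Factor: x^2 - 7*x + 10 = (x - 5)*(x - 2);  x^2 + 3*x + 2 = (x + 1)*(x + 2)
Cancel the common factors (x + 2), (x + 1).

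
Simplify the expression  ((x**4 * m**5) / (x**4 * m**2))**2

m**6

Inside the bracket: m**3
Raise to the power 2: m**6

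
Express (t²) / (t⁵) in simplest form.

t^(-3)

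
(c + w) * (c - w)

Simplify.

Telescope via difference of squares: (c+w)(c-w) = c^2 - w^2.

c^2 - w^2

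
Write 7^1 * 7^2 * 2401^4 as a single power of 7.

7^1 = 7^1; 7^2 = 7^2; 2401^4 = 7^16
Combine exponents: 7^19

7^19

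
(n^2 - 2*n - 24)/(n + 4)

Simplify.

n - 6

Factor: n^2 - 2*n - 24 = (n + 4)*(n - 6)
Cancel the common factor (n + 4).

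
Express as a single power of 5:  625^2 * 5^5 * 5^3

625^2 = 5^8; 5^5 = 5^5; 5^3 = 5^3
Combine exponents: 5^16

5^16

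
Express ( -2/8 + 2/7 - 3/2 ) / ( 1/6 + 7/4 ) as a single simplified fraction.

Numerator: -2/8 + 2/7 - 3/2 = -41/28
Denominator: 1/6 + 7/4 = 23/12
Divide: (-41/28) · (12/23) = -123/161

-123/161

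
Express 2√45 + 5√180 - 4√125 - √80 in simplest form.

2√45 = 6*√5; 5√180 = 30*√5; 4√125 = 20*√5; √80 = 4*√5
Combine: (6 + 30 - 20 - 4)·√5 = 12*√5

12*√5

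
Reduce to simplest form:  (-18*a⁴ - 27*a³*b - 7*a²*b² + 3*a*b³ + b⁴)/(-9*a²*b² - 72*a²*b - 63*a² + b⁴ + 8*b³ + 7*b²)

(2*a² + 3*a*b + b²)/(b² + 8*b + 7)

Factor: -18*a⁴ - 27*a³*b - 7*a²*b² + 3*a*b³ + b⁴ = (2*a + b)·(a + b)·(3*a + b)·(-3*a + b);  -9*a²*b² - 72*a²*b - 63*a² + b⁴ + 8*b³ + 7*b² = (b + 1)·(-3*a + b)·(3*a + b)·(b + 7)
Cancel the common factors (3*a + b), (-3*a + b).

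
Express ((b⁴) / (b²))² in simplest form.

b⁴

Inside the bracket: b²
Raise to the power 2: b⁴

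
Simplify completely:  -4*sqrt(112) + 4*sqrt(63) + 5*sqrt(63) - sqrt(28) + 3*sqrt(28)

15*sqrt(7)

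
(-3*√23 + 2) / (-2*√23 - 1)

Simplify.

(-√23 + 20)/13

Multiply numerator and denominator by -1 + 2*√23.
Denominator becomes -91; numerator becomes -140 + 7*√23.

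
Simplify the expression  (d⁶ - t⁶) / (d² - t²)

Factor d^6 - t^6 and cancel (d² - t²).

d⁴ + d²*t² + t⁴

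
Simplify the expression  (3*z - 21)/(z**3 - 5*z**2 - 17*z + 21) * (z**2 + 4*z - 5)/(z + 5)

3/(z + 3)

Factor: 3*z - 21 = 3*(z - 7);  z**3 - 5*z**2 - 17*z + 21 = (z - 7)*(z - 1)*(z + 3);  z**2 + 4*z - 5 = (z + 5)*(z - 1)
Cancel the common factors (z - 1), (z - 7), (z + 5).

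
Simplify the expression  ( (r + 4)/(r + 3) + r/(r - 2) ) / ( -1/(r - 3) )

(-2*r³ + r² + 23*r - 24)/(r² + r - 6)

Numerator: (r + 4)/(r + 3) + r/(r - 2) = (2*r² + 5*r - 8)/(r² + r - 6)
Denominator: -1/(r - 3) = -1/(r - 3)
Divide: ((2*r² + 5*r - 8)/(r² + r - 6)) · (-r + 3) = (-2*r³ + r² + 23*r - 24)/(r² + r - 6)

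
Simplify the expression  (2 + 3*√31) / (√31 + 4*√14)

(-93 - 2*√31 + 8*√14 + 12*√434)/193

Multiply numerator and denominator by -4*√14 + √31.
Denominator becomes -193; numerator becomes -12*√434 - 8*√14 + 2*√31 + 93.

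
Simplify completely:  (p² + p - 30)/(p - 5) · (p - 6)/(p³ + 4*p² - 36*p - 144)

1/(p + 4)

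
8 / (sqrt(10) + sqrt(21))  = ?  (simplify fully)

(-8*sqrt(10) + 8*sqrt(21))/11

Multiply numerator and denominator by -sqrt(21) + sqrt(10).
Denominator becomes -11; numerator becomes -8*sqrt(21) + 8*sqrt(10).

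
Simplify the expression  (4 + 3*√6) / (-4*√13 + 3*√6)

(-6*√78 - 8*√13 - 27 - 6*√6)/77

Multiply numerator and denominator by 3*√6 + 4*√13.
Denominator becomes -154; numerator becomes 12*√6 + 54 + 16*√13 + 12*√78.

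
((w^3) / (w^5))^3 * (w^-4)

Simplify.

Inside the bracket: (w^-2)
Raise to the power 3: (w^-6)
Multiply by (w^-4): add exponents.

w^(-10)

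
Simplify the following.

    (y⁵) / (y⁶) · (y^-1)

Quotient: (y^-1)
Multiply by (y^-1): add exponents.

y^(-2)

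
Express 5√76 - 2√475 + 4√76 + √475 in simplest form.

5√76 = 10*√19; 2√475 = 10*√19; 4√76 = 8*√19; √475 = 5*√19
Combine: (10 - 10 + 8 + 5)·√19 = 13*√19

13*√19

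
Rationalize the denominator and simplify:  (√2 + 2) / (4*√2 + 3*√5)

Multiply numerator and denominator by -3*√5 + 4*√2.
Denominator becomes -13; numerator becomes -6*√5 - 3*√10 + 8 + 8*√2.

(-8*√2 - 8 + 3*√10 + 6*√5)/13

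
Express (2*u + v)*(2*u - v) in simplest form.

4*u^2 - v^2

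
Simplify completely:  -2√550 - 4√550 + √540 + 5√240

2√550 = 10*√22; 4√550 = 20*√22; √540 = 6*√15; 5√240 = 20*√15

-30*√22 + 26*√15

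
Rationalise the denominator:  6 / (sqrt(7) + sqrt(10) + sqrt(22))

(-8*sqrt(385) - 10*sqrt(22) + 38*sqrt(10) + 50*sqrt(7))/85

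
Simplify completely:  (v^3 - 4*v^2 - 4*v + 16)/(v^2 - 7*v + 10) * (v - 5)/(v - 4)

Factor: v^3 - 4*v^2 - 4*v + 16 = (v + 2)*(v - 4)*(v - 2);  v^2 - 7*v + 10 = (v - 5)*(v - 2)
Cancel the common factors (v - 5), (v - 4), (v - 2).

v + 2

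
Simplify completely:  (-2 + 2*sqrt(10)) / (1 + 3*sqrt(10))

(-8*sqrt(10) + 62)/89

Multiply numerator and denominator by -3*sqrt(10) + 1.
Denominator becomes -89; numerator becomes -62 + 8*sqrt(10).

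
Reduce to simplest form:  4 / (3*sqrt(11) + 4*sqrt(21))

(-12*sqrt(11) + 16*sqrt(21))/237

Multiply numerator and denominator by -4*sqrt(21) + 3*sqrt(11).
Denominator becomes -237; numerator becomes -16*sqrt(21) + 12*sqrt(11).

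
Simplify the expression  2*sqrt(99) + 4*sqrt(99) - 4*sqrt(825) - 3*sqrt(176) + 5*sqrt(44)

2*sqrt(99) = 6*sqrt(11); 4*sqrt(99) = 12*sqrt(11); 4*sqrt(825) = 20*sqrt(33); 3*sqrt(176) = 12*sqrt(11); 5*sqrt(44) = 10*sqrt(11)

-20*sqrt(33) + 16*sqrt(11)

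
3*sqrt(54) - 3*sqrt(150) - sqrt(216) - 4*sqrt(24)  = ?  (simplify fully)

-20*sqrt(6)

3*sqrt(54) = 9*sqrt(6); 3*sqrt(150) = 15*sqrt(6); sqrt(216) = 6*sqrt(6); 4*sqrt(24) = 8*sqrt(6)
Combine: (9 - 15 - 6 - 8)·sqrt(6) = -20*sqrt(6)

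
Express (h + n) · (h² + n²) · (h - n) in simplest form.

h⁴ - n⁴

(h+n)(h-n) = h² - n²; continue pairing.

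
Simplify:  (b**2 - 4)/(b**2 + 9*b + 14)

(b - 2)/(b + 7)

Factor: b**2 - 4 = (b - 2)*(b + 2);  b**2 + 9*b + 14 = (b + 2)*(b + 7)
Cancel the common factor (b + 2).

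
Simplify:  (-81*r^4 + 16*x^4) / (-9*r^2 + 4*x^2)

9*r^2 + 4*x^2

-81*r^4 + 16*x^4 factors as (-3*r + 2*x)*(3*r + 2*x)*(9*r^2 + 4*x^2).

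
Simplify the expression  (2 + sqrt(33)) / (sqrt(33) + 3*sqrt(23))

(-33 - 2*sqrt(33) + 6*sqrt(23) + 3*sqrt(759))/174

Multiply numerator and denominator by -3*sqrt(23) + sqrt(33).
Denominator becomes -174; numerator becomes -3*sqrt(759) - 6*sqrt(23) + 2*sqrt(33) + 33.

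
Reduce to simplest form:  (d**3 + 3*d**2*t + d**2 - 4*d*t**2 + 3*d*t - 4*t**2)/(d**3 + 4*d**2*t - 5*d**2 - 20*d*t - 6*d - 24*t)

(d - t)/(d - 6)

Factor: d**3 + 3*d**2*t + d**2 - 4*d*t**2 + 3*d*t - 4*t**2 = (d + 4*t)*(d - t)*(d + 1);  d**3 + 4*d**2*t - 5*d**2 - 20*d*t - 6*d - 24*t = (d + 4*t)*(d - 6)*(d + 1)
Cancel the common factors (d + 4*t), (d + 1).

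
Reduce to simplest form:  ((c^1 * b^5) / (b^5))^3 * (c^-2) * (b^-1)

Inside the bracket: c^1
Raise to the power 3: c^3
Multiply by (c^-2) * (b^-1): add exponents.

c/b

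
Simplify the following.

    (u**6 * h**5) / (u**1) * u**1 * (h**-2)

h**3*u**6

Quotient: u**5 * h**5
Multiply by u**1 * (h**-2): add exponents.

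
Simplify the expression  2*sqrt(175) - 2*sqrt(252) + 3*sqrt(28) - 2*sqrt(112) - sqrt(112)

2*sqrt(175) = 10*sqrt(7); 2*sqrt(252) = 12*sqrt(7); 3*sqrt(28) = 6*sqrt(7); 2*sqrt(112) = 8*sqrt(7); sqrt(112) = 4*sqrt(7)
Combine: (10 - 12 + 6 - 8 - 4)·sqrt(7) = -8*sqrt(7)

-8*sqrt(7)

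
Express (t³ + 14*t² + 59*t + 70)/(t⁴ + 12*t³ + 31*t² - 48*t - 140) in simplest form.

1/(t - 2)

Factor: t³ + 14*t² + 59*t + 70 = (t + 7)·(t + 2)·(t + 5);  t⁴ + 12*t³ + 31*t² - 48*t - 140 = (t - 2)·(t + 2)·(t + 7)·(t + 5)
Cancel the common factors (t + 5), (t + 7), (t + 2).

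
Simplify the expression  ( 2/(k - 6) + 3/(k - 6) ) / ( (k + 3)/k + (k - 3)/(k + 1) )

Numerator: 2/(k - 6) + 3/(k - 6) = 5/(k - 6)
Denominator: (k + 3)/k + (k - 3)/(k + 1) = (2*k^2 + k + 3)/(k^2 + k)
Divide: (5/(k - 6)) · ((k^2 + k)/(2*k^2 + k + 3)) = (5*k^2 + 5*k)/(2*k^3 - 11*k^2 - 3*k - 18)

(5*k^2 + 5*k)/(2*k^3 - 11*k^2 - 3*k - 18)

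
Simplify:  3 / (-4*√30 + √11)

(-12*√30 - 3*√11)/469

Multiply numerator and denominator by √11 + 4*√30.
Denominator becomes -469; numerator becomes 3*√11 + 12*√30.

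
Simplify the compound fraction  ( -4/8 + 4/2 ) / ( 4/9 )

Numerator: -4/8 + 4/2 = 3/2
Denominator: 4/9 = 4/9
Divide: (3/2) · (9/4) = 27/8

27/8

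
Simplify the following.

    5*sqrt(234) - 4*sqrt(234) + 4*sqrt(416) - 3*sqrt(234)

10*sqrt(26)

5*sqrt(234) = 15*sqrt(26); 4*sqrt(234) = 12*sqrt(26); 4*sqrt(416) = 16*sqrt(26); 3*sqrt(234) = 9*sqrt(26)
Combine: (15 - 12 + 16 - 9)·sqrt(26) = 10*sqrt(26)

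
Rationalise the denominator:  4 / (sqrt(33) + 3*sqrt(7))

(-2*sqrt(33) + 6*sqrt(7))/15

Multiply numerator and denominator by -3*sqrt(7) + sqrt(33).
Denominator becomes -30; numerator becomes -12*sqrt(7) + 4*sqrt(33).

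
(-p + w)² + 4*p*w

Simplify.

(p + w)²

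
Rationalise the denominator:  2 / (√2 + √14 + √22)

Group as (√2 + √14) + √22; multiply by (√2 + √14) - √22, then rationalise the remaining surd.

(-2*√154 - 3*√22 + 5*√14 + 17*√2)/19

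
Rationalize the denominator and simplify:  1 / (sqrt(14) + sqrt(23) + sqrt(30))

(-4*sqrt(2415) + 7*sqrt(30) + 21*sqrt(23) + 39*sqrt(14))/1239

Group as (sqrt(23) + sqrt(30)) + sqrt(14); multiply by (sqrt(23) + sqrt(30)) - sqrt(14), then rationalise the remaining surd.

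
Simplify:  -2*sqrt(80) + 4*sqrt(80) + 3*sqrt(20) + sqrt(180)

2*sqrt(80) = 8*sqrt(5); 4*sqrt(80) = 16*sqrt(5); 3*sqrt(20) = 6*sqrt(5); sqrt(180) = 6*sqrt(5)
Combine: (-8 + 16 + 6 + 6)·sqrt(5) = 20*sqrt(5)

20*sqrt(5)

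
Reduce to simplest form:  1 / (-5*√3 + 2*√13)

Multiply numerator and denominator by 2*√13 + 5*√3.
Denominator becomes -23; numerator becomes 2*√13 + 5*√3.

(-5*√3 - 2*√13)/23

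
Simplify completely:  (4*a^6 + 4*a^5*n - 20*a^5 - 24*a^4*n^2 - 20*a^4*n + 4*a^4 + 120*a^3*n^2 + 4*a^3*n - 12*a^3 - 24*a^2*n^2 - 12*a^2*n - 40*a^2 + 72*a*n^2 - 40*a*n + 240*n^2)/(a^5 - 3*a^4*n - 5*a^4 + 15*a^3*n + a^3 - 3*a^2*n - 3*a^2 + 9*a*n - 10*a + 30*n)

(4*a^2 + 4*a*n - 24*n^2)/(a - 3*n)

Factor: 4*a^6 + 4*a^5*n - 20*a^5 - 24*a^4*n^2 - 20*a^4*n + 4*a^4 + 120*a^3*n^2 + 4*a^3*n - 12*a^3 - 24*a^2*n^2 - 12*a^2*n - 40*a^2 + 72*a*n^2 - 40*a*n + 240*n^2 = 4*(a - 5)*(a + 3*n)*(a^2 - a + 2)*(a + 1)*(a - 2*n);  a^5 - 3*a^4*n - 5*a^4 + 15*a^3*n + a^3 - 3*a^2*n - 3*a^2 + 9*a*n - 10*a + 30*n = (a - 5)*(a^2 - a + 2)*(a + 1)*(a - 3*n)
Cancel the common factors (a^2 - a + 2), (a + 1), (a - 5).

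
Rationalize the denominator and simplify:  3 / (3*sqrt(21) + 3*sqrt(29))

(-sqrt(21) + sqrt(29))/8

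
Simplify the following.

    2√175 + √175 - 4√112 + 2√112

7*√7

2√175 = 10*√7; √175 = 5*√7; 4√112 = 16*√7; 2√112 = 8*√7
Combine: (10 + 5 - 16 + 8)·√7 = 7*√7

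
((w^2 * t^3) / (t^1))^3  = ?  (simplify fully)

t^6*w^6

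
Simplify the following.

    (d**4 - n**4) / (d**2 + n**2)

d**2 - n**2

Factor d**4 - n**4 and cancel (d**2 + n**2).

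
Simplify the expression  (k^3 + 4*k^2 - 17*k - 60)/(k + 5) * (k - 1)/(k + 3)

k^2 - 5*k + 4

Factor: k^3 + 4*k^2 - 17*k - 60 = (k + 3)*(k - 4)*(k + 5)
Cancel the common factors (k + 5), (k + 3).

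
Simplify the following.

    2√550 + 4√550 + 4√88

2√550 = 10*√22; 4√550 = 20*√22; 4√88 = 8*√22
Combine: (10 + 20 + 8)·√22 = 38*√22

38*√22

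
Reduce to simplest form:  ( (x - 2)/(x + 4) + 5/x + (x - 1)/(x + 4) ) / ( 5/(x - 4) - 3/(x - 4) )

Numerator: (x - 2)/(x + 4) + 5/x + (x - 1)/(x + 4) = (2*x**2 + 2*x + 20)/(x**2 + 4*x)
Denominator: 5/(x - 4) - 3/(x - 4) = 2/(x - 4)
Divide: ((2*x**2 + 2*x + 20)/(x**2 + 4*x)) · (x/2 - 2) = (x**3 - 3*x**2 + 6*x - 40)/(x**2 + 4*x)

(x**3 - 3*x**2 + 6*x - 40)/(x**2 + 4*x)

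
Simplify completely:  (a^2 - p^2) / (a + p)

a - p

a^2 - p^2 factors as -(-a + p)*(a + p).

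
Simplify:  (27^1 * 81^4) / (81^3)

3^7

27^1 = 3^3; 81^4 = 3^16; 81^3 = 3^12
Combine exponents: 3^7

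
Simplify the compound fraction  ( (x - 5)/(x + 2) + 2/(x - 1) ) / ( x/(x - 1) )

Numerator: (x - 5)/(x + 2) + 2/(x - 1) = (x**2 - 4*x + 9)/(x**2 + x - 2)
Denominator: x/(x - 1) = x/(x - 1)
Divide: ((x**2 - 4*x + 9)/(x**2 + x - 2)) · ((x - 1)/x) = (x**2 - 4*x + 9)/(x**2 + 2*x)

(x**2 - 4*x + 9)/(x**2 + 2*x)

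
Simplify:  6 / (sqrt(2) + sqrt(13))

(-6*sqrt(2) + 6*sqrt(13))/11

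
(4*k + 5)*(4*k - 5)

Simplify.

(4*k)^2 - (5)^2 = 16*k^2 - 25.

16*k^2 - 25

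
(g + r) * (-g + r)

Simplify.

-g^2 + r^2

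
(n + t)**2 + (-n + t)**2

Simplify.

Only the even-power cross terms survive.

2*n**2 + 2*t**2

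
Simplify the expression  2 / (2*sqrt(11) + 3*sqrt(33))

(-4*sqrt(11) + 6*sqrt(33))/253

Multiply numerator and denominator by -2*sqrt(11) + 3*sqrt(33).
Denominator becomes 253; numerator becomes -4*sqrt(11) + 6*sqrt(33).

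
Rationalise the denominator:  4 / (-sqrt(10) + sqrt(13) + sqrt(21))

(-24*sqrt(10) + 2*sqrt(21) + 18*sqrt(13) + 2*sqrt(2730))/129

Group as (sqrt(13) + sqrt(21)) - sqrt(10); multiply by (sqrt(13) + sqrt(21)) + sqrt(10), then rationalise the remaining surd.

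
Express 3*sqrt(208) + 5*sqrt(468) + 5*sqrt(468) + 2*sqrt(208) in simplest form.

3*sqrt(208) = 12*sqrt(13); 5*sqrt(468) = 30*sqrt(13); 5*sqrt(468) = 30*sqrt(13); 2*sqrt(208) = 8*sqrt(13)
Combine: (12 + 30 + 30 + 8)·sqrt(13) = 80*sqrt(13)

80*sqrt(13)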